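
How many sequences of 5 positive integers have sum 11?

210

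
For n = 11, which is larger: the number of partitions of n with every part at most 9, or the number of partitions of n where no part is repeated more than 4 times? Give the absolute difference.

10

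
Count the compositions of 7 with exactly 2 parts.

Place 1 bars in the 6 internal gaps of a row of 7 dots: C(6,1) = 6.

6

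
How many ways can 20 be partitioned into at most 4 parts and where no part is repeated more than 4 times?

108

There are 108 such partitions.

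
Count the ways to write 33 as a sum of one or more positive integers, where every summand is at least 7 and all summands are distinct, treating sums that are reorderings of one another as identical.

They are:
33
26, 7
25, 8
24, 9
23, 10
22, 11
21, 12
20, 13
19, 14
18, 15
18, 8, 7
17, 16
17, 9, 7
16, 10, 7
16, 9, 8
15, 11, 7
15, 10, 8
14, 12, 7
14, 11, 8
14, 10, 9
13, 12, 8
13, 11, 9
12, 11, 10

23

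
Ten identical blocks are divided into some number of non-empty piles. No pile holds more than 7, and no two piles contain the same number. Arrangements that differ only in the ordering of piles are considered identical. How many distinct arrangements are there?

They are:
7, 3
7, 2, 1
6, 4
6, 3, 1
5, 4, 1
5, 3, 2
4, 3, 2, 1

7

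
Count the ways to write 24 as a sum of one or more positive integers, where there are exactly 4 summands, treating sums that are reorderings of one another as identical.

108

There are 108 such partitions.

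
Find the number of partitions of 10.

There are too many to list fully; the first 12 (by largest part) are:
10
9+1
8+2
8+1+1
7+3
7+2+1
7+1+1+1
6+4
6+3+1
6+2+2
6+2+1+1
6+1+1+1+1
…and 30 more, for 42 total.

42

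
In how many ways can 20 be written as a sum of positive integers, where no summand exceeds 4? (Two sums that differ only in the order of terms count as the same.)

Enumerating by decreasing first part gives 108 partitions in all.

108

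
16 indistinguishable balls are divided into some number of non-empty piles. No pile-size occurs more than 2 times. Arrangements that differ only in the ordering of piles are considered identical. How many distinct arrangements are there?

89

Counting exhaustively, 89 partitions satisfy the conditions.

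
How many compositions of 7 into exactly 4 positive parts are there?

20

A composition of 7 into 4 positive parts is chosen by placing 3 dividers among the 6 gaps between 7 units: C(6,3) = 20.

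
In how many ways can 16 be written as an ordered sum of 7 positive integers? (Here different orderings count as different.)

5005

Place 6 bars in the 15 internal gaps of a row of 16 dots: C(15,6) = 5005.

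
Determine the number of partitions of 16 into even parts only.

22

They are:
16
2,14
4,12
2,2,12
6,10
2,4,10
2,2,2,10
8,8
2,6,8
4,4,8
2,2,4,8
2,2,2,2,8
4,6,6
2,2,6,6
2,4,4,6
2,2,2,4,6
2,2,2,2,2,6
4,4,4,4
2,2,4,4,4
2,2,2,2,4,4
2,2,2,2,2,2,4
2,2,2,2,2,2,2,2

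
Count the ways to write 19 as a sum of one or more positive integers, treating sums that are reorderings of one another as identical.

Counting exhaustively, 490 partitions satisfy the conditions.

490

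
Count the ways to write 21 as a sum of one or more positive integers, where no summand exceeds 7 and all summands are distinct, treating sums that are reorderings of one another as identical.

5

Enumerating:
7 + 6 + 5 + 3
7 + 6 + 5 + 2 + 1
7 + 6 + 4 + 3 + 1
7 + 5 + 4 + 3 + 2
6 + 5 + 4 + 3 + 2 + 1
Counting gives 5.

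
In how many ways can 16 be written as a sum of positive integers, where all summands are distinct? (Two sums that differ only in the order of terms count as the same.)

There are too many to list fully; the first 12 (by largest part) are:
16
15, 1
14, 2
13, 3
13, 2, 1
12, 4
12, 3, 1
11, 5
11, 4, 1
11, 3, 2
10, 6
10, 5, 1
…and 20 more, for 32 total.

32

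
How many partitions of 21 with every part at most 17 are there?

785

There are 785 such partitions.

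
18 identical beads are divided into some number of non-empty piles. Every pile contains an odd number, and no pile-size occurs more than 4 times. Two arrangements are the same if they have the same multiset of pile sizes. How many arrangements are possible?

26

A partial list (first 12 by largest part):
17 + 1
15 + 3
15 + 1 + 1 + 1
13 + 5
13 + 3 + 1 + 1
11 + 7
11 + 5 + 1 + 1
11 + 3 + 3 + 1
11 + 3 + 1 + 1 + 1 + 1
9 + 9
9 + 7 + 1 + 1
9 + 5 + 3 + 1
…and 14 more, for 26 total.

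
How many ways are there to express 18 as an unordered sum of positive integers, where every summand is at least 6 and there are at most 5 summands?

Enumerating:
18
12,6
11,7
10,8
9,9
6,6,6

6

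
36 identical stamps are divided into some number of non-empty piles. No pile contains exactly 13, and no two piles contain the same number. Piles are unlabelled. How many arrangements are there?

A full systematic count gives 574.

574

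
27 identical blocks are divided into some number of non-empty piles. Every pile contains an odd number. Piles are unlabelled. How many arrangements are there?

Counting exhaustively, 192 partitions satisfy the conditions.

192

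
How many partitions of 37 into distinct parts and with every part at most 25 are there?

Enumerating by decreasing first part gives 705 partitions in all.

705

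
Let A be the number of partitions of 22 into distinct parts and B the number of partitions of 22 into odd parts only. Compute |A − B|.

0

Partitions of 22 into distinct parts: 89.
Partitions of 22 into odd parts only: 89.
|89 − 89| = 0.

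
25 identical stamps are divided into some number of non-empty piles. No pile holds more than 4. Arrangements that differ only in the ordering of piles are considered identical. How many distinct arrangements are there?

185

Systematic enumeration (by largest part, then next-largest, …) yields 185.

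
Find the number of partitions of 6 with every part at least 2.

The partitions of 6 that satisfy the conditions:
6
4 + 2
3 + 3
2 + 2 + 2
That's 4 in total.

4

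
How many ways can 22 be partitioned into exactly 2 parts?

Enumerating:
21 + 1
20 + 2
19 + 3
18 + 4
17 + 5
16 + 6
15 + 7
14 + 8
13 + 9
12 + 10
11 + 11

11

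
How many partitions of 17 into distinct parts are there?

38

There are too many to list fully; the first 12 (by largest part) are:
17
16, 1
15, 2
14, 3
14, 2, 1
13, 4
13, 3, 1
12, 5
12, 4, 1
12, 3, 2
11, 6
11, 5, 1
…and 26 more, for 38 total.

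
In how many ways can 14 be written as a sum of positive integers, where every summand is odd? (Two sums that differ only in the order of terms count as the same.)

The partitions of 14 that satisfy the conditions:
13,1
11,3
11,1,1,1
9,5
9,3,1,1
9,1,1,1,1,1
7,7
7,5,1,1
7,3,3,1
7,3,1,1,1,1
7,1,1,1,1,1,1,1
5,5,3,1
5,5,1,1,1,1
5,3,3,3
5,3,3,1,1,1
5,3,1,1,1,1,1,1
5,1,1,1,1,1,1,1,1,1
3,3,3,3,1,1
3,3,3,1,1,1,1,1
3,3,1,1,1,1,1,1,1,1
3,1,1,1,1,1,1,1,1,1,1,1
1,1,1,1,1,1,1,1,1,1,1,1,1,1

22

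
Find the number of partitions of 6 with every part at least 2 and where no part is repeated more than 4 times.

4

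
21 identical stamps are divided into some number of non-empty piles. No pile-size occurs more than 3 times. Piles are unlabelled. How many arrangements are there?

Enumerating by decreasing first part gives 395 partitions in all.

395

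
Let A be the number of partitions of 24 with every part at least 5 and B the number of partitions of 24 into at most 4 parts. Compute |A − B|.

143

Partitions of 24 with every part at least 5: 26.
Partitions of 24 into at most 4 parts: 169.
|26 − 169| = 143.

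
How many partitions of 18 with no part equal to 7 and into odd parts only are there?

There are too many to list fully; the first 12 (by largest part) are:
17+1
15+3
15+1+1+1
13+5
13+3+1+1
13+1+1+1+1+1
11+5+1+1
11+3+3+1
11+3+1+1+1+1
11+1+1+1+1+1+1+1
9+9
9+5+3+1
…and 22 more, for 34 total.

34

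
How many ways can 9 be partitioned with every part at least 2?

8

Listing the qualifying partitions of 9:
9
7, 2
6, 3
5, 4
5, 2, 2
4, 3, 2
3, 3, 3
3, 2, 2, 2
Counting gives 8.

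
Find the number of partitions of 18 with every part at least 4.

The partitions of 18 that satisfy the conditions:
18
14+4
13+5
12+6
11+7
10+8
10+4+4
9+9
9+5+4
8+6+4
8+5+5
7+7+4
7+6+5
6+6+6
6+4+4+4
5+5+4+4
Counting gives 16.

16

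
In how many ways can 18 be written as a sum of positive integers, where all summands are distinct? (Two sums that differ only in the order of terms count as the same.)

A partial list (first 12 by largest part):
18
17 + 1
16 + 2
15 + 3
15 + 2 + 1
14 + 4
14 + 3 + 1
13 + 5
13 + 4 + 1
13 + 3 + 2
12 + 6
12 + 5 + 1
…and 34 more, for 46 total.

46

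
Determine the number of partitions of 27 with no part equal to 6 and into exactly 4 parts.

There are 113 such partitions.

113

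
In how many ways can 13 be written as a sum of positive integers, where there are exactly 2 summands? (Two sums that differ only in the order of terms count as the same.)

Listing the qualifying partitions of 13:
12,1
11,2
10,3
9,4
8,5
7,6
That's 6 in total.

6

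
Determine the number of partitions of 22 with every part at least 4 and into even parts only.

14

They are:
22
18,4
16,6
14,8
14,4,4
12,10
12,6,4
10,8,4
10,6,6
10,4,4,4
8,8,6
8,6,4,4
6,6,6,4
6,4,4,4,4
Counting gives 14.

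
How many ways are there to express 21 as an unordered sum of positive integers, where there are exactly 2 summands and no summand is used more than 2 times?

They are:
20, 1
19, 2
18, 3
17, 4
16, 5
15, 6
14, 7
13, 8
12, 9
11, 10

10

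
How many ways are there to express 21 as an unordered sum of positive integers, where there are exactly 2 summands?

Enumerating:
20, 1
19, 2
18, 3
17, 4
16, 5
15, 6
14, 7
13, 8
12, 9
11, 10
Counting gives 10.

10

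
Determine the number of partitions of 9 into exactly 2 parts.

They are:
1, 8
2, 7
3, 6
4, 5
Counting gives 4.

4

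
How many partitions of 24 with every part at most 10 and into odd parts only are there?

74

There are 74 such partitions.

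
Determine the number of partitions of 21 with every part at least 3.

60

There are too many to list fully; the first 12 (by largest part) are:
21
18 + 3
17 + 4
16 + 5
15 + 6
15 + 3 + 3
14 + 7
14 + 4 + 3
13 + 8
13 + 5 + 3
13 + 4 + 4
12 + 9
…and 48 more, for 60 total.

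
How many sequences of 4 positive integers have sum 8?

35

A composition of 8 into 4 positive parts is chosen by placing 3 dividers among the 7 gaps between 8 units: C(7,3) = 35.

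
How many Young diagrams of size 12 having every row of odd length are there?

15

The partitions of 12 that satisfy the conditions:
1,11
3,9
1,1,1,9
5,7
1,1,3,7
1,1,1,1,1,7
1,1,5,5
1,3,3,5
1,1,1,1,3,5
1,1,1,1,1,1,1,5
3,3,3,3
1,1,1,3,3,3
1,1,1,1,1,1,3,3
1,1,1,1,1,1,1,1,1,3
1,1,1,1,1,1,1,1,1,1,1,1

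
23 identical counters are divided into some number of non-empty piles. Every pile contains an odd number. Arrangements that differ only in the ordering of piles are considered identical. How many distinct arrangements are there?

104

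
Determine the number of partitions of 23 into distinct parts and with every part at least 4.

20

Listing the qualifying partitions of 23:
23
19,4
18,5
17,6
16,7
15,8
14,9
14,5,4
13,10
13,6,4
12,11
12,7,4
12,6,5
11,8,4
11,7,5
10,9,4
10,8,5
10,7,6
9,8,6
8,6,5,4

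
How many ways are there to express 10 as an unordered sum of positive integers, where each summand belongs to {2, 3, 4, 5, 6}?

They are:
4+6
2+2+6
5+5
2+3+5
2+4+4
3+3+4
2+2+2+4
2+2+3+3
2+2+2+2+2

9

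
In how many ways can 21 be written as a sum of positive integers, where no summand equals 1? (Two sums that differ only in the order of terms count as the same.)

165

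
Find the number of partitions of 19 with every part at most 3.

40

A partial list (first 12 by largest part):
3 + 3 + 3 + 3 + 3 + 3 + 1
3 + 3 + 3 + 3 + 3 + 2 + 2
3 + 3 + 3 + 3 + 3 + 2 + 1 + 1
3 + 3 + 3 + 3 + 3 + 1 + 1 + 1 + 1
3 + 3 + 3 + 3 + 2 + 2 + 2 + 1
3 + 3 + 3 + 3 + 2 + 2 + 1 + 1 + 1
3 + 3 + 3 + 3 + 2 + 1 + 1 + 1 + 1 + 1
3 + 3 + 3 + 3 + 1 + 1 + 1 + 1 + 1 + 1 + 1
3 + 3 + 3 + 2 + 2 + 2 + 2 + 2
3 + 3 + 3 + 2 + 2 + 2 + 2 + 1 + 1
3 + 3 + 3 + 2 + 2 + 2 + 1 + 1 + 1 + 1
3 + 3 + 3 + 2 + 2 + 1 + 1 + 1 + 1 + 1 + 1
…and 28 more, for 40 total.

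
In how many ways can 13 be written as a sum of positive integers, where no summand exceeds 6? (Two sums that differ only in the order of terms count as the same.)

A full systematic count gives 71.

71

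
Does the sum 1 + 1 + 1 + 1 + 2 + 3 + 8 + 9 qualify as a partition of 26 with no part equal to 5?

Yes

The parts sum to 26, and the condition 'no summand equals 5' holds.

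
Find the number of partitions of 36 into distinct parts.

668

Counting exhaustively, 668 partitions satisfy the conditions.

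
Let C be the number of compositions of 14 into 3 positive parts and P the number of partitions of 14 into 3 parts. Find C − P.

Compositions: C(13,2) = 78.
Unordered (partitions into 3 parts): 16.
Difference: 78 − 16 = 62.

62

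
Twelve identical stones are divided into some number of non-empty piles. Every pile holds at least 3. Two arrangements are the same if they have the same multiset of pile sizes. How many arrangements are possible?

Enumerating:
12
9+3
8+4
7+5
6+6
6+3+3
5+4+3
4+4+4
3+3+3+3

9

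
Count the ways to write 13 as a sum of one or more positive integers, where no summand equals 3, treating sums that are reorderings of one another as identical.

59

There are too many to list fully; the first 12 (by largest part) are:
13
12,1
11,2
11,1,1
10,2,1
10,1,1,1
9,4
9,2,2
9,2,1,1
9,1,1,1,1
8,5
8,4,1
…and 47 more, for 59 total.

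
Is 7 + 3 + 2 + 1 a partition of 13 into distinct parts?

The parts sum to 13, and the condition 'all summands are distinct' holds.

Yes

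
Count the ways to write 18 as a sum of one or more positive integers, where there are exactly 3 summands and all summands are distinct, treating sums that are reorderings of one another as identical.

19

The partitions of 18 that satisfy the conditions:
15, 2, 1
14, 3, 1
13, 4, 1
13, 3, 2
12, 5, 1
12, 4, 2
11, 6, 1
11, 5, 2
11, 4, 3
10, 7, 1
10, 6, 2
10, 5, 3
9, 8, 1
9, 7, 2
9, 6, 3
9, 5, 4
8, 7, 3
8, 6, 4
7, 6, 5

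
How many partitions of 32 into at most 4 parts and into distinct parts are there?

222

Systematic enumeration (by largest part, then next-largest, …) yields 222.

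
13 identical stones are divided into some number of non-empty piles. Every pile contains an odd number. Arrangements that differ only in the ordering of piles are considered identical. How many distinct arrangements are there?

18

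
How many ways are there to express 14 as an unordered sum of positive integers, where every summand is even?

15

Enumerating:
14
2,12
4,10
2,2,10
6,8
2,4,8
2,2,2,8
2,6,6
4,4,6
2,2,4,6
2,2,2,2,6
2,4,4,4
2,2,2,4,4
2,2,2,2,2,4
2,2,2,2,2,2,2
That's 15 in total.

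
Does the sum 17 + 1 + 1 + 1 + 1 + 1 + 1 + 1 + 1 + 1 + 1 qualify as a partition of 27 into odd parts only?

Yes

The parts sum to 27, and the condition 'every summand is odd' holds.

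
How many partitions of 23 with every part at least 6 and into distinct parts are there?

9

The partitions of 23 that satisfy the conditions:
23
17,6
16,7
15,8
14,9
13,10
12,11
10,7,6
9,8,6
Counting gives 9.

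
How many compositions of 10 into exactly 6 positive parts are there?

A composition of 10 into 6 positive parts is chosen by placing 5 dividers among the 9 gaps between 10 units: C(9,5) = 126.

126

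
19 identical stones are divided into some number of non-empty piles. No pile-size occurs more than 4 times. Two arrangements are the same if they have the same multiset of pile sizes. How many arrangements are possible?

Enumerating by decreasing first part gives 325 partitions in all.

325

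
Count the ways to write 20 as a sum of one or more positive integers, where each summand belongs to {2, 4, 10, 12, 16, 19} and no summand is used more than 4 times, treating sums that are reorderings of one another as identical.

Listing the qualifying partitions of 20:
16, 4
16, 2, 2
12, 4, 4
12, 4, 2, 2
12, 2, 2, 2, 2
10, 10
10, 4, 4, 2
10, 4, 2, 2, 2
4, 4, 4, 4, 2, 2
4, 4, 4, 2, 2, 2, 2

10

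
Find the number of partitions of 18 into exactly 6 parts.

There are too many to list fully; the first 12 (by largest part) are:
13 + 1 + 1 + 1 + 1 + 1
12 + 2 + 1 + 1 + 1 + 1
11 + 3 + 1 + 1 + 1 + 1
11 + 2 + 2 + 1 + 1 + 1
10 + 4 + 1 + 1 + 1 + 1
10 + 3 + 2 + 1 + 1 + 1
10 + 2 + 2 + 2 + 1 + 1
9 + 5 + 1 + 1 + 1 + 1
9 + 4 + 2 + 1 + 1 + 1
9 + 3 + 3 + 1 + 1 + 1
9 + 3 + 2 + 2 + 1 + 1
9 + 2 + 2 + 2 + 2 + 1
…and 46 more, for 58 total.

58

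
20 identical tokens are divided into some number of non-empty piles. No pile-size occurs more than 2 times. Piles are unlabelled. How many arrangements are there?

202

Direct enumeration gives 202 partitions.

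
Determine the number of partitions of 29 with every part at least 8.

13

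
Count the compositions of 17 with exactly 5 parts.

Equivalently, choose which 4 of the 16 gaps become plus signs: C(16,4) = 1820.

1820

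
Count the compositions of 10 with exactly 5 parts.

Equivalently, choose which 4 of the 9 gaps become plus signs: C(9,4) = 126.

126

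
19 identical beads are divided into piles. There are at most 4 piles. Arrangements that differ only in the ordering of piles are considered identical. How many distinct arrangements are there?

94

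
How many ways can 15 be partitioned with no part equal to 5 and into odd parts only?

17

Listing the qualifying partitions of 15:
15
13+1+1
11+3+1
11+1+1+1+1
9+3+3
9+3+1+1+1
9+1+1+1+1+1+1
7+7+1
7+3+3+1+1
7+3+1+1+1+1+1
7+1+1+1+1+1+1+1+1
3+3+3+3+3
3+3+3+3+1+1+1
3+3+3+1+1+1+1+1+1
3+3+1+1+1+1+1+1+1+1+1
3+1+1+1+1+1+1+1+1+1+1+1+1
1+1+1+1+1+1+1+1+1+1+1+1+1+1+1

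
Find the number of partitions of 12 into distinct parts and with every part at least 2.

They are:
12
10+2
9+3
8+4
7+5
7+3+2
6+4+2
5+4+3
That's 8 in total.

8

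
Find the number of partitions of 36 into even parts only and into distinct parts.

46

A partial list (first 12 by largest part):
36
2+34
4+32
6+30
2+4+30
8+28
2+6+28
10+26
2+8+26
4+6+26
12+24
2+10+24
…and 34 more, for 46 total.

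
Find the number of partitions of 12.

Enumerating by decreasing first part gives 77 partitions in all.

77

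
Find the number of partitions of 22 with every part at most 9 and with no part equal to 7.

575

There are 575 such partitions.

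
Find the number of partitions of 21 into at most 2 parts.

Enumerating:
21
1 + 20
2 + 19
3 + 18
4 + 17
5 + 16
6 + 15
7 + 14
8 + 13
9 + 12
10 + 11
That's 11 in total.

11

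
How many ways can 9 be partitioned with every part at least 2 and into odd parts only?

2

Listing the qualifying partitions of 9:
9
3+3+3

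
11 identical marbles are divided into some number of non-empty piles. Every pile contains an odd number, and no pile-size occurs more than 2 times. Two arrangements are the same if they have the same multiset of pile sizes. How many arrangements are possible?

The partitions of 11 that satisfy the conditions:
11
9+1+1
7+3+1
5+5+1
5+3+3

5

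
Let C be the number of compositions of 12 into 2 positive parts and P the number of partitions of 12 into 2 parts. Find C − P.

Compositions: C(11,1) = 11.
Partitions of 12 into exactly 2 parts: 6.
Difference: 11 − 6 = 5.

5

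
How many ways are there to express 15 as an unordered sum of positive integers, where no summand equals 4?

120

Systematic enumeration (by largest part, then next-largest, …) yields 120.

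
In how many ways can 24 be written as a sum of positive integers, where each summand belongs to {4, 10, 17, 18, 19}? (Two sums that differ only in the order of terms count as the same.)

2

Listing the qualifying partitions of 24:
10,10,4
4,4,4,4,4,4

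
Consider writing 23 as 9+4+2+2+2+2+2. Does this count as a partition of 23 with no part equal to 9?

No

The parts sum to 23, and the condition 'no summand equals 9' is violated.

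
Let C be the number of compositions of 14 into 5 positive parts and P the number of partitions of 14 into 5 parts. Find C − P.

692

Compositions: C(13,4) = 715.
Partitions of 14 into exactly 5 parts: 23.
Difference: 715 − 23 = 692.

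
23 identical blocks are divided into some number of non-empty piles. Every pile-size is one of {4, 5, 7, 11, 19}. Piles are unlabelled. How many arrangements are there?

Listing the qualifying partitions of 23:
19, 4
11, 7, 5
11, 4, 4, 4
7, 7, 5, 4
7, 4, 4, 4, 4
5, 5, 5, 4, 4
Counting gives 6.

6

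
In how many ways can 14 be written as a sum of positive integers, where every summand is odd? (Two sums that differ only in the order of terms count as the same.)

22

Enumerating:
13+1
11+3
11+1+1+1
9+5
9+3+1+1
9+1+1+1+1+1
7+7
7+5+1+1
7+3+3+1
7+3+1+1+1+1
7+1+1+1+1+1+1+1
5+5+3+1
5+5+1+1+1+1
5+3+3+3
5+3+3+1+1+1
5+3+1+1+1+1+1+1
5+1+1+1+1+1+1+1+1+1
3+3+3+3+1+1
3+3+3+1+1+1+1+1
3+3+1+1+1+1+1+1+1+1
3+1+1+1+1+1+1+1+1+1+1+1
1+1+1+1+1+1+1+1+1+1+1+1+1+1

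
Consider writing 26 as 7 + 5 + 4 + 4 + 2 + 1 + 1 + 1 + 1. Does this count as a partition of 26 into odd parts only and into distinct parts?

The parts sum to 26, and the condition 'every summand is odd' is violated.

No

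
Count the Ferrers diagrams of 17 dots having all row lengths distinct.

38

A partial list (first 12 by largest part):
17
1, 16
2, 15
3, 14
1, 2, 14
4, 13
1, 3, 13
5, 12
1, 4, 12
2, 3, 12
6, 11
1, 5, 11
…and 26 more, for 38 total.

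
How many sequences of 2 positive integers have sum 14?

13

Equivalently, choose which 1 of the 13 gaps become plus signs: C(13,1) = 13.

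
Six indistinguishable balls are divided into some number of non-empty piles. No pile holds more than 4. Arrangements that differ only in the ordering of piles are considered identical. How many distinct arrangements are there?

Listing the qualifying partitions of 6:
4 + 2
4 + 1 + 1
3 + 3
3 + 2 + 1
3 + 1 + 1 + 1
2 + 2 + 2
2 + 2 + 1 + 1
2 + 1 + 1 + 1 + 1
1 + 1 + 1 + 1 + 1 + 1

9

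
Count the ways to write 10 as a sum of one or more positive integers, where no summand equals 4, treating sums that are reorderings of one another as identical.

A partial list (first 12 by largest part):
10
9 + 1
8 + 2
8 + 1 + 1
7 + 3
7 + 2 + 1
7 + 1 + 1 + 1
6 + 3 + 1
6 + 2 + 2
6 + 2 + 1 + 1
6 + 1 + 1 + 1 + 1
5 + 5
…and 19 more, for 31 total.

31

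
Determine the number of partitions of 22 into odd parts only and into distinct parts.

8

They are:
1, 21
3, 19
5, 17
7, 15
9, 13
1, 3, 5, 13
1, 3, 7, 11
1, 5, 7, 9
That's 8 in total.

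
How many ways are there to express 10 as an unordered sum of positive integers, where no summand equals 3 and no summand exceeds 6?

21

The partitions of 10 that satisfy the conditions:
6,4
6,2,2
6,2,1,1
6,1,1,1,1
5,5
5,4,1
5,2,2,1
5,2,1,1,1
5,1,1,1,1,1
4,4,2
4,4,1,1
4,2,2,2
4,2,2,1,1
4,2,1,1,1,1
4,1,1,1,1,1,1
2,2,2,2,2
2,2,2,2,1,1
2,2,2,1,1,1,1
2,2,1,1,1,1,1,1
2,1,1,1,1,1,1,1,1
1,1,1,1,1,1,1,1,1,1
That's 21 in total.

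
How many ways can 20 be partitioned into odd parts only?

A partial list (first 12 by largest part):
19, 1
17, 3
17, 1, 1, 1
15, 5
15, 3, 1, 1
15, 1, 1, 1, 1, 1
13, 7
13, 5, 1, 1
13, 3, 3, 1
13, 3, 1, 1, 1, 1
13, 1, 1, 1, 1, 1, 1, 1
11, 9
…and 52 more, for 64 total.

64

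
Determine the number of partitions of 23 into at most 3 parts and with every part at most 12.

20

They are:
11+12
1+10+12
2+9+12
3+8+12
4+7+12
5+6+12
1+11+11
2+10+11
3+9+11
4+8+11
5+7+11
6+6+11
3+10+10
4+9+10
5+8+10
6+7+10
5+9+9
6+8+9
7+7+9
7+8+8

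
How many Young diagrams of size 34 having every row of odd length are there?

512

Counting exhaustively, 512 partitions satisfy the conditions.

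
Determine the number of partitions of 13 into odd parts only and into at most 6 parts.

11

The partitions of 13 that satisfy the conditions:
13
11, 1, 1
9, 3, 1
9, 1, 1, 1, 1
7, 5, 1
7, 3, 3
7, 3, 1, 1, 1
5, 5, 3
5, 5, 1, 1, 1
5, 3, 3, 1, 1
3, 3, 3, 3, 1
Counting gives 11.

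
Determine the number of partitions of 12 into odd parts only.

15

They are:
1, 11
3, 9
1, 1, 1, 9
5, 7
1, 1, 3, 7
1, 1, 1, 1, 1, 7
1, 1, 5, 5
1, 3, 3, 5
1, 1, 1, 1, 3, 5
1, 1, 1, 1, 1, 1, 1, 5
3, 3, 3, 3
1, 1, 1, 3, 3, 3
1, 1, 1, 1, 1, 1, 3, 3
1, 1, 1, 1, 1, 1, 1, 1, 1, 3
1, 1, 1, 1, 1, 1, 1, 1, 1, 1, 1, 1
That's 15 in total.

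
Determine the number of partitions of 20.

627

A full systematic count gives 627.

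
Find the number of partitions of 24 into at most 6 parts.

532

Enumerating by decreasing first part gives 532 partitions in all.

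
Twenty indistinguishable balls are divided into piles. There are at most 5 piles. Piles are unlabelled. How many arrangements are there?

192

A full systematic count gives 192.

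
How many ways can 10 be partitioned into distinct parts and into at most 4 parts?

10

Listing the qualifying partitions of 10:
10
1 + 9
2 + 8
3 + 7
1 + 2 + 7
4 + 6
1 + 3 + 6
1 + 4 + 5
2 + 3 + 5
1 + 2 + 3 + 4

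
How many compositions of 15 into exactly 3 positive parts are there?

A composition of 15 into 3 positive parts is chosen by placing 2 dividers among the 14 gaps between 15 units: C(14,2) = 91.

91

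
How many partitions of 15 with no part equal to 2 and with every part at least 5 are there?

Listing the qualifying partitions of 15:
15
10,5
9,6
8,7
5,5,5
Counting gives 5.

5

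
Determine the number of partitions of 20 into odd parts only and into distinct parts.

7

Enumerating:
19 + 1
17 + 3
15 + 5
13 + 7
11 + 9
11 + 5 + 3 + 1
9 + 7 + 3 + 1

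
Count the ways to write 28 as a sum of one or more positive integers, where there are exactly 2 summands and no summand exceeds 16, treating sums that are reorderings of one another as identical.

They are:
16 + 12
15 + 13
14 + 14
That's 3 in total.

3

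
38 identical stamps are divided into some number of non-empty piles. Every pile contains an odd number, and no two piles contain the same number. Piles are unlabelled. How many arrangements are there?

37

There are too many to list fully; the first 12 (by largest part) are:
37 + 1
35 + 3
33 + 5
31 + 7
29 + 9
29 + 5 + 3 + 1
27 + 11
27 + 7 + 3 + 1
25 + 13
25 + 9 + 3 + 1
25 + 7 + 5 + 1
23 + 15
…and 25 more, for 37 total.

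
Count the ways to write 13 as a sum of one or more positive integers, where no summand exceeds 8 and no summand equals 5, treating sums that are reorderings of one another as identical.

There are too many to list fully; the first 12 (by largest part) are:
8, 4, 1
8, 3, 2
8, 3, 1, 1
8, 2, 2, 1
8, 2, 1, 1, 1
8, 1, 1, 1, 1, 1
7, 6
7, 4, 2
7, 4, 1, 1
7, 3, 3
7, 3, 2, 1
7, 3, 1, 1, 1
…and 55 more, for 67 total.

67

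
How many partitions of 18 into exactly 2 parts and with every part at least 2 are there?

8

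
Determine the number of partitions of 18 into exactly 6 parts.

A partial list (first 12 by largest part):
13, 1, 1, 1, 1, 1
12, 2, 1, 1, 1, 1
11, 3, 1, 1, 1, 1
11, 2, 2, 1, 1, 1
10, 4, 1, 1, 1, 1
10, 3, 2, 1, 1, 1
10, 2, 2, 2, 1, 1
9, 5, 1, 1, 1, 1
9, 4, 2, 1, 1, 1
9, 3, 3, 1, 1, 1
9, 3, 2, 2, 1, 1
9, 2, 2, 2, 2, 1
…and 46 more, for 58 total.

58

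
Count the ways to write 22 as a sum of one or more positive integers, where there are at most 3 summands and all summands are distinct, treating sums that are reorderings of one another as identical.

41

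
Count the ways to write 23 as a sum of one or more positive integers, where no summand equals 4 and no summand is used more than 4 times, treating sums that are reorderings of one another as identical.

Systematic enumeration (by largest part, then next-largest, …) yields 447.

447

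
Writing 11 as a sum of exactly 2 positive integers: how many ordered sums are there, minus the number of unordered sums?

5

Compositions: C(10,1) = 10.
Partitions of 11 into exactly 2 parts: 5.
Difference: 10 − 5 = 5.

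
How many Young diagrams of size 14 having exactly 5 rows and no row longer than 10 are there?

Listing the qualifying partitions of 14:
1+1+1+1+10
1+1+1+2+9
1+1+1+3+8
1+1+2+2+8
1+1+1+4+7
1+1+2+3+7
1+2+2+2+7
1+1+1+5+6
1+1+2+4+6
1+1+3+3+6
1+2+2+3+6
2+2+2+2+6
1+1+2+5+5
1+1+3+4+5
1+2+2+4+5
1+2+3+3+5
2+2+2+3+5
1+1+4+4+4
1+2+3+4+4
2+2+2+4+4
1+3+3+3+4
2+2+3+3+4
2+3+3+3+3
That's 23 in total.

23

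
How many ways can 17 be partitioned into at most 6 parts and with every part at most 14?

Direct enumeration gives 159 partitions.

159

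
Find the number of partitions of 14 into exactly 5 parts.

Enumerating:
10, 1, 1, 1, 1
9, 2, 1, 1, 1
8, 3, 1, 1, 1
8, 2, 2, 1, 1
7, 4, 1, 1, 1
7, 3, 2, 1, 1
7, 2, 2, 2, 1
6, 5, 1, 1, 1
6, 4, 2, 1, 1
6, 3, 3, 1, 1
6, 3, 2, 2, 1
6, 2, 2, 2, 2
5, 5, 2, 1, 1
5, 4, 3, 1, 1
5, 4, 2, 2, 1
5, 3, 3, 2, 1
5, 3, 2, 2, 2
4, 4, 4, 1, 1
4, 4, 3, 2, 1
4, 4, 2, 2, 2
4, 3, 3, 3, 1
4, 3, 3, 2, 2
3, 3, 3, 3, 2
Counting gives 23.

23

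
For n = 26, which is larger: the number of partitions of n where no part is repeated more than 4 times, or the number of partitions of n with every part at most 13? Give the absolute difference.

Partitions of 26 where no part is repeated more than 4 times: 1414.
Partitions of 26 with every part at most 13: 2164.
|1414 − 2164| = 750.

750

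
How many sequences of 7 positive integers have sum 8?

7

A composition of 8 into 7 positive parts is chosen by placing 6 dividers among the 7 gaps between 8 units: C(7,6) = 7.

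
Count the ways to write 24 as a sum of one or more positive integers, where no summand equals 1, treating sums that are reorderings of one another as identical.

320

Enumerating by decreasing first part gives 320 partitions in all.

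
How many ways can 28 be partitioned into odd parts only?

A full systematic count gives 222.

222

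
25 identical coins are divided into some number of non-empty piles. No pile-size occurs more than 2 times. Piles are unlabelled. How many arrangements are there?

Enumerating by decreasing first part gives 513 partitions in all.

513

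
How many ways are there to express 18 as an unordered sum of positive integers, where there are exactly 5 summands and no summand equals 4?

34

A partial list (first 12 by largest part):
14, 1, 1, 1, 1
13, 2, 1, 1, 1
12, 3, 1, 1, 1
12, 2, 2, 1, 1
11, 3, 2, 1, 1
11, 2, 2, 2, 1
10, 5, 1, 1, 1
10, 3, 3, 1, 1
10, 3, 2, 2, 1
10, 2, 2, 2, 2
9, 6, 1, 1, 1
9, 5, 2, 1, 1
…and 22 more, for 34 total.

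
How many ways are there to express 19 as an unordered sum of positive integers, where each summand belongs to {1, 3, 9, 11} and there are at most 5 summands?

3

Listing the qualifying partitions of 19:
11, 3, 3, 1, 1
9, 9, 1
9, 3, 3, 3, 1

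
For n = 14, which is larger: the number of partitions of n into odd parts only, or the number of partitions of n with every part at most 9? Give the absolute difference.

Partitions of 14 into odd parts only: 22.
Partitions of 14 with every part at most 9: 123.
|22 − 123| = 101.

101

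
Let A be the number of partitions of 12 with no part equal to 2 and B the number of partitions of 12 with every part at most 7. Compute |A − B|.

30

Partitions of 12 with no part equal to 2: 35.
Partitions of 12 with every part at most 7: 65.
|35 − 65| = 30.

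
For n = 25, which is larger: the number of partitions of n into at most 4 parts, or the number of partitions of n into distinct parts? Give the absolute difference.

43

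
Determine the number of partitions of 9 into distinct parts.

Enumerating:
9
8, 1
7, 2
6, 3
6, 2, 1
5, 4
5, 3, 1
4, 3, 2
That's 8 in total.

8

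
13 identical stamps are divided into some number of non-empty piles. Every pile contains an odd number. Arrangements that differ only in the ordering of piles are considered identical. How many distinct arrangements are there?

They are:
13
11,1,1
9,3,1
9,1,1,1,1
7,5,1
7,3,3
7,3,1,1,1
7,1,1,1,1,1,1
5,5,3
5,5,1,1,1
5,3,3,1,1
5,3,1,1,1,1,1
5,1,1,1,1,1,1,1,1
3,3,3,3,1
3,3,3,1,1,1,1
3,3,1,1,1,1,1,1,1
3,1,1,1,1,1,1,1,1,1,1
1,1,1,1,1,1,1,1,1,1,1,1,1
That's 18 in total.

18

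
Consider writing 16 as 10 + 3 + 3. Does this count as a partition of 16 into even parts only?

The parts sum to 16, and the condition 'every summand is even' is violated.

No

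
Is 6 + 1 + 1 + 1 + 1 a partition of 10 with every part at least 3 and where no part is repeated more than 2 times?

No

The parts sum to 10, and the condition 'every summand is at least 3' is violated.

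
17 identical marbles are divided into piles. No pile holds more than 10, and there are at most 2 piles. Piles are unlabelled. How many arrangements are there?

2

The partitions of 17 that satisfy the conditions:
10, 7
9, 8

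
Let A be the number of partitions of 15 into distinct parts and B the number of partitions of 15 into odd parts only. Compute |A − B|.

0

Partitions of 15 into distinct parts: 27.
Partitions of 15 into odd parts only: 27.
|27 − 27| = 0.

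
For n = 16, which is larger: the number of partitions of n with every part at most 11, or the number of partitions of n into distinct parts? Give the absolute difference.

187

Partitions of 16 with every part at most 11: 219.
Partitions of 16 into distinct parts: 32.
|219 − 32| = 187.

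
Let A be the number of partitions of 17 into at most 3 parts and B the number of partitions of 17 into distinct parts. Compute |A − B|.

Partitions of 17 into at most 3 parts: 33.
Partitions of 17 into distinct parts: 38.
|33 − 38| = 5.

5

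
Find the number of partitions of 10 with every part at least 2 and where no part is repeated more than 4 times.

11

Enumerating:
10
8,2
7,3
6,4
6,2,2
5,5
5,3,2
4,4,2
4,3,3
4,2,2,2
3,3,2,2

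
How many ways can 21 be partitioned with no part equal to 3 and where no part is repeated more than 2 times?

Direct enumeration gives 129 partitions.

129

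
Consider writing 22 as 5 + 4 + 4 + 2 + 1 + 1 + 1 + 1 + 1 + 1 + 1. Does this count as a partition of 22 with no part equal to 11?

Yes

The parts sum to 22, and the condition 'no summand equals 11' holds.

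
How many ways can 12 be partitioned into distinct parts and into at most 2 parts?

They are:
12
11 + 1
10 + 2
9 + 3
8 + 4
7 + 5

6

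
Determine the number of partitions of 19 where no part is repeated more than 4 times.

Enumerating by decreasing first part gives 325 partitions in all.

325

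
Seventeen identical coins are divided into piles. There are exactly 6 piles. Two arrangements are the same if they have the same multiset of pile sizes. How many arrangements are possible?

44

A partial list (first 12 by largest part):
1+1+1+1+1+12
1+1+1+1+2+11
1+1+1+1+3+10
1+1+1+2+2+10
1+1+1+1+4+9
1+1+1+2+3+9
1+1+2+2+2+9
1+1+1+1+5+8
1+1+1+2+4+8
1+1+1+3+3+8
1+1+2+2+3+8
1+2+2+2+2+8
…and 32 more, for 44 total.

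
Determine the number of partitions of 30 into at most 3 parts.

91

A full systematic count gives 91.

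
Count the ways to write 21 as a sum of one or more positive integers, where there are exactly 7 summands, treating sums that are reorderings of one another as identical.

A full systematic count gives 105.

105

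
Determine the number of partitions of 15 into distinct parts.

A partial list (first 12 by largest part):
15
14,1
13,2
12,3
12,2,1
11,4
11,3,1
10,5
10,4,1
10,3,2
9,6
9,5,1
…and 15 more, for 27 total.

27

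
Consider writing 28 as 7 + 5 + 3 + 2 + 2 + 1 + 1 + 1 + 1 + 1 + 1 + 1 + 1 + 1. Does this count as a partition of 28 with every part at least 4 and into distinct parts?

No

The parts sum to 28, and the condition 'every summand is at least 4' is violated.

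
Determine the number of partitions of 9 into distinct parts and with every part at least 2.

5

The partitions of 9 that satisfy the conditions:
9
2 + 7
3 + 6
4 + 5
2 + 3 + 4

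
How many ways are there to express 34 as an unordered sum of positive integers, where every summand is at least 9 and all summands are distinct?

The partitions of 34 that satisfy the conditions:
34
9+25
10+24
11+23
12+22
13+21
14+20
15+19
16+18
9+10+15
9+11+14
9+12+13
10+11+13
That's 13 in total.

13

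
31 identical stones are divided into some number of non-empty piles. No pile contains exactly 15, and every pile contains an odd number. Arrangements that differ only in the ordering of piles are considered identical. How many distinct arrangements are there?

Systematic enumeration (by largest part, then next-largest, …) yields 308.

308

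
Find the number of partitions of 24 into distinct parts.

There are 122 such partitions.

122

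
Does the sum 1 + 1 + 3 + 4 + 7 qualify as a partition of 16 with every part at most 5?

The parts sum to 16, and the condition 'no summand exceeds 5' is violated.

No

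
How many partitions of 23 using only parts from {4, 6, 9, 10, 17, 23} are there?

Enumerating:
23
17+6
10+9+4
9+6+4+4

4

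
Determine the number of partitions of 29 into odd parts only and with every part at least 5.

11

The partitions of 29 that satisfy the conditions:
29
19,5,5
17,7,5
15,9,5
15,7,7
13,11,5
13,9,7
11,11,7
11,9,9
9,5,5,5,5
7,7,5,5,5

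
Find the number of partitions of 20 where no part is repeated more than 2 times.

202

Systematic enumeration (by largest part, then next-largest, …) yields 202.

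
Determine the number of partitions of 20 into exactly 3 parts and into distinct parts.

Enumerating:
17 + 2 + 1
16 + 3 + 1
15 + 4 + 1
15 + 3 + 2
14 + 5 + 1
14 + 4 + 2
13 + 6 + 1
13 + 5 + 2
13 + 4 + 3
12 + 7 + 1
12 + 6 + 2
12 + 5 + 3
11 + 8 + 1
11 + 7 + 2
11 + 6 + 3
11 + 5 + 4
10 + 9 + 1
10 + 8 + 2
10 + 7 + 3
10 + 6 + 4
9 + 8 + 3
9 + 7 + 4
9 + 6 + 5
8 + 7 + 5

24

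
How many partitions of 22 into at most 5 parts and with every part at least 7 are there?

7

They are:
22
15+7
14+8
13+9
12+10
11+11
8+7+7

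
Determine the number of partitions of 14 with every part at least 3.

13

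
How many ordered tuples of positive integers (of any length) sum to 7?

64

The number of compositions of n is 2^(n−1); here 2^6 = 64.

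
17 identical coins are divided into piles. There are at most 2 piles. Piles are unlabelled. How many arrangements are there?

They are:
17
1 + 16
2 + 15
3 + 14
4 + 13
5 + 12
6 + 11
7 + 10
8 + 9

9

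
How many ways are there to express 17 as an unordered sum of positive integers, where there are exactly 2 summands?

They are:
16, 1
15, 2
14, 3
13, 4
12, 5
11, 6
10, 7
9, 8
Counting gives 8.

8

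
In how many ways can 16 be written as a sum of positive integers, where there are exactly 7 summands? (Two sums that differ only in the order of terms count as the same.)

A partial list (first 12 by largest part):
10 + 1 + 1 + 1 + 1 + 1 + 1
9 + 2 + 1 + 1 + 1 + 1 + 1
8 + 3 + 1 + 1 + 1 + 1 + 1
8 + 2 + 2 + 1 + 1 + 1 + 1
7 + 4 + 1 + 1 + 1 + 1 + 1
7 + 3 + 2 + 1 + 1 + 1 + 1
7 + 2 + 2 + 2 + 1 + 1 + 1
6 + 5 + 1 + 1 + 1 + 1 + 1
6 + 4 + 2 + 1 + 1 + 1 + 1
6 + 3 + 3 + 1 + 1 + 1 + 1
6 + 3 + 2 + 2 + 1 + 1 + 1
6 + 2 + 2 + 2 + 2 + 1 + 1
…and 16 more, for 28 total.

28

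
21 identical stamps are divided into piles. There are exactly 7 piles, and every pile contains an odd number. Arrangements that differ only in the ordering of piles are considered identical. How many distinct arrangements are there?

15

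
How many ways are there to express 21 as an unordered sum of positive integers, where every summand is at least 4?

A partial list (first 12 by largest part):
21
4 + 17
5 + 16
6 + 15
7 + 14
8 + 13
4 + 4 + 13
9 + 12
4 + 5 + 12
10 + 11
4 + 6 + 11
5 + 5 + 11
…and 15 more, for 27 total.

27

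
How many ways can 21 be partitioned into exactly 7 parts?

105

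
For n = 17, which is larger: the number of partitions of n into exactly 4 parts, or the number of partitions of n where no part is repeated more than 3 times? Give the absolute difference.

Partitions of 17 into exactly 4 parts: 39.
Partitions of 17 where no part is repeated more than 3 times: 166.
|39 − 166| = 127.

127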